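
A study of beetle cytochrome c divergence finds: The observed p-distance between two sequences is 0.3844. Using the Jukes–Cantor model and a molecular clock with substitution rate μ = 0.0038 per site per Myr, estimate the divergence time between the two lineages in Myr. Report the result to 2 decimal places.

70.91

d = −(3/4) ln(1 − 4p/3) = −0.75 ln(1 − 0.512533) = −0.75 ln(0.487467)
  = −0.75 × (-0.718533) = 0.538900 substitutions/site.
Under a molecular clock d = 2μt, so t = d/(2μ) = 0.538900 / (2 × 0.0038) = 70.91 Myr.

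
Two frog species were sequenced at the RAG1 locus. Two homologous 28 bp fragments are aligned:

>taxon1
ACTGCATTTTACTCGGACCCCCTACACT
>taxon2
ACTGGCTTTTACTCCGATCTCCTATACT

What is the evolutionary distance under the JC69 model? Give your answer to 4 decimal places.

0.2524

The sequences differ at 6 of 28 sites (5, 6, 15, 18, 20, 25), so p = 6/28 ≈ 0.214286.
d = −(3/4) ln(1 − 4p/3) = −0.75 ln(1 − 0.285715) = −0.75 ln(0.714285)
  = −0.75 × (-0.336473) = 0.252355 substitutions/site.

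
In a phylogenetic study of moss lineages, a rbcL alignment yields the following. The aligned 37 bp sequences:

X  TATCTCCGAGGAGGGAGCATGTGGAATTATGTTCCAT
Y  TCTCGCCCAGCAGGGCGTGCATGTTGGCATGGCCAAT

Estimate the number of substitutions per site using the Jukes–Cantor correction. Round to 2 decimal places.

The sequences differ at 17 of 37 sites, so p = 17/37 ≈ 0.459459.
d = −(3/4) ln(1 − 4p/3) = −0.75 ln(1 − 0.612612) = −0.75 ln(0.387388)
  = −0.75 × (-0.948329) = 0.711247 substitutions/site.

0.71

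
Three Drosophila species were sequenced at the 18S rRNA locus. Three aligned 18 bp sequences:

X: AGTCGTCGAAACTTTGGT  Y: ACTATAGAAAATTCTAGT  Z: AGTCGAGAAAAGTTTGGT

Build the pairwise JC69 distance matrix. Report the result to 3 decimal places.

X–Y: 9/18 sites differ → p = 0.5, d = −0.75 ln(1 − 0.666667) = 0.823960 ≈ 0.824.
X–Z: 4/18 sites differ → p ≈ 0.222222, d = −0.75 ln(1 − 0.296296) = 0.263548 ≈ 0.264.
Y–Z: 6/18 sites differ → p ≈ 0.333333, d = −0.75 ln(1 − 0.444444) = 0.440839 ≈ 0.441.

d(X,Y) = 0.824, d(X,Z) = 0.264, d(Y,Z) = 0.441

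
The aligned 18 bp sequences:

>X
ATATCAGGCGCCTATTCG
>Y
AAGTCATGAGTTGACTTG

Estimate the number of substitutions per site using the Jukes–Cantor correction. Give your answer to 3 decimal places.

The sequences differ at 9 of 18 sites (2, 3, 7, 9, 11, 12, 13, 15, 17), so p = 9/18 = 0.5.
d = −(3/4) ln(1 − 4p/3) = −0.75 ln(1 − 0.666667) = −0.75 ln(0.333333)
  = −0.75 × (-1.098613) = 0.823960 substitutions/site.

0.824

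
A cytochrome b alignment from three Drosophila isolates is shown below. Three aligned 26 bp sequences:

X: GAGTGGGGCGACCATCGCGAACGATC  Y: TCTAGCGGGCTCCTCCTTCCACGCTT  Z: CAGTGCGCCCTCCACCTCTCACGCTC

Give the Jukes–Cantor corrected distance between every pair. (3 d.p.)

d(X,Y) = 1.288, d(X,Z) = 0.539, d(Y,Z) = 0.539

X–Y: 16/26 sites differ → p ≈ 0.615385, d = −0.75 ln(1 − 0.820513) = 1.288239 ≈ 1.288.
X–Z: 10/26 sites differ → p ≈ 0.384615, d = −0.75 ln(1 − 0.51282) = 0.539341 ≈ 0.539.
Y–Z: 10/26 sites differ → p ≈ 0.384615, d = −0.75 ln(1 − 0.51282) = 0.539341 ≈ 0.539.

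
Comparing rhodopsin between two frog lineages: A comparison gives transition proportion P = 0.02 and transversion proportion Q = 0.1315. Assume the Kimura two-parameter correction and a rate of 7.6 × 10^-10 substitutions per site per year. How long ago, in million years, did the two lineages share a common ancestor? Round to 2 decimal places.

112.08

Under the Kimura two-parameter model, d = −½ ln(1 − 2P − Q) − ¼ ln(1 − 2Q).
1 − 2P − Q = 0.8285, giving −½ ln(0.8285) = 0.094069.
1 − 2Q = 0.737, giving −¼ ln(0.737) = 0.076292.
d = 0.094069 + 0.076292 = 0.170361.
Under a molecular clock d = 2μt, so t = d/(2μ) = 0.170361 / (2 × 7.6 × 10^-10) = 112.08 million years.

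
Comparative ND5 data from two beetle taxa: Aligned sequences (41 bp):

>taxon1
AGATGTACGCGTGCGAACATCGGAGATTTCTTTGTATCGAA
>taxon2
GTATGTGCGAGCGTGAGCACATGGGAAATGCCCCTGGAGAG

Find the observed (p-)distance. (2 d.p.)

The sequences differ at 22 of 41 positions.
p = 22/41 = 0.536585… ≈ 0.54 (to 2 d.p.).

0.54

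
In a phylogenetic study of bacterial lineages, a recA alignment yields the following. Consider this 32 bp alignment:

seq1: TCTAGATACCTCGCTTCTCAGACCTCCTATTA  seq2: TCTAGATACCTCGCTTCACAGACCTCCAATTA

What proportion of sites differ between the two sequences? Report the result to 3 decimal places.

0.063

The sequences differ at 2 of 32 positions (sites 18, 28).
p = 2/32 = 0.0625 ≈ 0.063 (to 3 d.p.).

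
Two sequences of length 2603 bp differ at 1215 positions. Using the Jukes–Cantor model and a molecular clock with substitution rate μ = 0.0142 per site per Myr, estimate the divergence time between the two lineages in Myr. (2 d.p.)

25.72

p = 1215/2603 ≈ 0.466769.
d = −(3/4) ln(1 − 4p/3) = −0.75 ln(1 − 0.622359) = −0.75 ln(0.377641)
  = −0.75 × (-0.973811) = 0.730358 substitutions/site.
Under a molecular clock d = 2μt, so t = d/(2μ) = 0.730358 / (2 × 0.0142) = 25.72 Myr.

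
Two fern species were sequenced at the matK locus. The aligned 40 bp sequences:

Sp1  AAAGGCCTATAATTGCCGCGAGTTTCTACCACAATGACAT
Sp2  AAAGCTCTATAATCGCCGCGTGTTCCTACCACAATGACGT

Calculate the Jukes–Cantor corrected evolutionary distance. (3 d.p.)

The sequences differ at 6 of 40 sites (5, 6, 14, 21, 25, 39), so p = 6/40 = 0.15.
d = −(3/4) ln(1 − 4p/3) = −0.75 ln(1 − 0.2) = −0.75 ln(0.8)
  = −0.75 × (-0.223144) = 0.167358 substitutions/site.

0.167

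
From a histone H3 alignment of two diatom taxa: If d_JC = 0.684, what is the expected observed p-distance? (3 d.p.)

0.449

p = (3/4)(1 − e^(−4d/3)) = 0.75 × (1 − e^(-0.912)) = 0.75 × (1 − 0.401720) = 0.448710.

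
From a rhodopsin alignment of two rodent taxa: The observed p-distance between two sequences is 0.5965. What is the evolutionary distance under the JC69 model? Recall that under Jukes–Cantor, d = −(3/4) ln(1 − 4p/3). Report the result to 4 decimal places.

d = −(3/4) ln(1 − 4p/3) = −0.75 ln(1 − 0.795333) = −0.75 ln(0.204667)
  = −0.75 × (-1.586371) = 1.189778 substitutions/site.

1.1898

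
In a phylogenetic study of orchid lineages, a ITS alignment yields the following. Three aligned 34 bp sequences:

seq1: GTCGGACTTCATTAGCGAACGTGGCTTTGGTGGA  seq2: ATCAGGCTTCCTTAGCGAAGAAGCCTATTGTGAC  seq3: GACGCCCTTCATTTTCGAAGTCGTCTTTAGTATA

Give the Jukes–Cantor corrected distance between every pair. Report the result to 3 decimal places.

d(seq1,seq2) = 0.477, d(seq1,seq3) = 0.477, d(seq2,seq3) = 0.741

seq1–seq2: 12/34 sites differ → p ≈ 0.352941, d = −0.75 ln(1 − 0.470588) = 0.476991 ≈ 0.477.
seq1–seq3: 12/34 sites differ → p ≈ 0.352941, d = −0.75 ln(1 − 0.470588) = 0.476991 ≈ 0.477.
seq2–seq3: 16/34 sites differ → p ≈ 0.470588, d = −0.75 ln(1 − 0.627451) = 0.740540 ≈ 0.741.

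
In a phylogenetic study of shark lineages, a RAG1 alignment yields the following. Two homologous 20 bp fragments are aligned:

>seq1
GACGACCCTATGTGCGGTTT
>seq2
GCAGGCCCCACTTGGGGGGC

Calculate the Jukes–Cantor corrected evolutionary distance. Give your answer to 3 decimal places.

The sequences differ at 10 of 20 sites (2, 3, 5, 9, 11, 12, 15, 18, 19, 20), so p = 10/20 = 0.5.
d = −(3/4) ln(1 − 4p/3) = −0.75 ln(1 − 0.666667) = −0.75 ln(0.333333)
  = −0.75 × (-1.098613) = 0.823960 substitutions/site.

0.824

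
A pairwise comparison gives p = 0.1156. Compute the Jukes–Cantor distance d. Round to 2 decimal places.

d = −(3/4) ln(1 − 4p/3) = −0.75 ln(1 − 0.154133) = −0.75 ln(0.845867)
  = −0.75 × (-0.167393) = 0.125545 substitutions/site.

0.13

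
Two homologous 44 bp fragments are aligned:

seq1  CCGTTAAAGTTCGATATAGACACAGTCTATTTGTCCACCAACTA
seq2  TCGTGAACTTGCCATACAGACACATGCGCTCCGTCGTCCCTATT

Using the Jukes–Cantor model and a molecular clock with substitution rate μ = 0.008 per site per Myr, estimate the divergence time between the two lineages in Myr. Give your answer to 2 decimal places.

The sequences differ at 19 of 44 sites, so p = 19/44 ≈ 0.431818.
d = −(3/4) ln(1 − 4p/3) = −0.75 ln(1 − 0.575757) = −0.75 ln(0.424243)
  = −0.75 × (-0.857449) = 0.643087 substitutions/site.
Under a molecular clock d = 2μt, so t = d/(2μ) = 0.643087 / (2 × 0.008) = 40.19 Myr.

40.19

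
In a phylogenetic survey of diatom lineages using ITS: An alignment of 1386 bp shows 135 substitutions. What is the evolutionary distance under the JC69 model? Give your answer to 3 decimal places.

p = 135/1386 ≈ 0.097403.
d = −(3/4) ln(1 − 4p/3) = −0.75 ln(1 − 0.129871) = −0.75 ln(0.870129)
  = −0.75 × (-0.139114) = 0.104336 substitutions/site.

0.104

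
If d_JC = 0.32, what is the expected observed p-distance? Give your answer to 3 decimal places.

0.260

p = (3/4)(1 − e^(−4d/3)) = 0.75 × (1 − e^(-0.426667)) = 0.75 × (1 − 0.652681) = 0.260489.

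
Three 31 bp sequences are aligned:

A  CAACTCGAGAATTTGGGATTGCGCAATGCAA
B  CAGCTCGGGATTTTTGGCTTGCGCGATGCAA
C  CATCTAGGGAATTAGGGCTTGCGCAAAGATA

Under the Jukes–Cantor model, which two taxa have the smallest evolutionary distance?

A and B

A–B: 6/31 differ, p = 0.194, d = 0.224.
A–C: 8/31 differ, p = 0.258, d = 0.316.
B–C: 9/31 differ, p = 0.290, d = 0.367.
The smallest distance is between A and B.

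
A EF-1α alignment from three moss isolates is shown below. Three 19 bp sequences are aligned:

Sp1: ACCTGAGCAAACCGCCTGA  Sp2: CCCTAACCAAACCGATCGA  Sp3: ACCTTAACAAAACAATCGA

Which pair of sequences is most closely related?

Sp1–Sp2: 6/19 differ, p = 0.316, d = 0.410.
Sp1–Sp3: 7/19 differ, p = 0.368, d = 0.507.
Sp2–Sp3: 5/19 differ, p = 0.263, d = 0.324.
The smallest distance is between Sp2 and Sp3.

Sp2 and Sp3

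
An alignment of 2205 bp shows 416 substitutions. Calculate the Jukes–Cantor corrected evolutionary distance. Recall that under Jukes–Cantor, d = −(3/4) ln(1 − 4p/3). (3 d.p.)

p = 416/2205 ≈ 0.188662.
d = −(3/4) ln(1 − 4p/3) = −0.75 ln(1 − 0.251549) = −0.75 ln(0.748451)
  = −0.75 × (-0.289750) = 0.217313 substitutions/site.

0.217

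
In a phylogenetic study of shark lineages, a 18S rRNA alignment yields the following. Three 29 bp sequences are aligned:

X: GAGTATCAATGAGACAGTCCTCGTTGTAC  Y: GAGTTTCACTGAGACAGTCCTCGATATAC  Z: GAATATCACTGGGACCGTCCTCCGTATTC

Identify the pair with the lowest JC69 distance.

X–Y: 4/29 differ, p = 0.138, d = 0.152.
X–Z: 8/29 differ, p = 0.276, d = 0.344.
Y–Z: 7/29 differ, p = 0.241, d = 0.291.
The smallest distance is between X and Y.

X and Y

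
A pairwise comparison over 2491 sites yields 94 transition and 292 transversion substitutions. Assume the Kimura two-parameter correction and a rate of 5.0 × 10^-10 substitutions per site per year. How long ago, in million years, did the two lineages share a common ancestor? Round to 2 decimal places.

173.81

P = 94/2491 ≈ 0.037736 and Q = 292/2491 ≈ 0.117222.
Under the Kimura two-parameter model, d = −½ ln(1 − 2P − Q) − ¼ ln(1 − 2Q).
1 − 2P − Q = 0.807306, giving −½ ln(0.807306) = 0.107026.
1 − 2Q = 0.765556, giving −¼ ln(0.765556) = 0.066788.
d = 0.107026 + 0.066788 = 0.173814.
Under a molecular clock d = 2μt, so t = d/(2μ) = 0.173814 / (2 × 5.0 × 10^-10) = 173.81 million years.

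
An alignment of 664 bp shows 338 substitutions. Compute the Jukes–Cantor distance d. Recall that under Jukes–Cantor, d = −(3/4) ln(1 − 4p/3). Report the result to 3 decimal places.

p = 338/664 ≈ 0.509036.
d = −(3/4) ln(1 − 4p/3) = −0.75 ln(1 − 0.678715) = −0.75 ln(0.321285)
  = −0.75 × (-1.135427) = 0.851570 substitutions/site.

0.852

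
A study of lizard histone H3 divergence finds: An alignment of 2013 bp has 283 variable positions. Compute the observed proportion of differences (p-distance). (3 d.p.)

p = 283/2013 = 0.140586… ≈ 0.141 (to 3 d.p.).

0.141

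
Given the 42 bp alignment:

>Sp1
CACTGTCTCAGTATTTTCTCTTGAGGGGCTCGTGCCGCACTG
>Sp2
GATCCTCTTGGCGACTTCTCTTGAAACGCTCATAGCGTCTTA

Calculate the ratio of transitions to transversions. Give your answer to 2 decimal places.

Transitions are A↔G and C↔T; transversions are all other mismatches.
Transitions: 14. Transversions: 6.
R = 14/6 = 2.333333… ≈ 2.33 (to 2 d.p.).

2.33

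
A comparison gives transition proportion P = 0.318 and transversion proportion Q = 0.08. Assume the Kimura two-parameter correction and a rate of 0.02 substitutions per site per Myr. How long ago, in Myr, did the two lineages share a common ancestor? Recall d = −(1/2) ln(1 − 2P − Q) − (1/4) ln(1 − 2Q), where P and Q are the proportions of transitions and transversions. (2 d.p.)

16.82

Under the Kimura two-parameter model, d = −½ ln(1 − 2P − Q) − ¼ ln(1 − 2Q).
1 − 2P − Q = 0.284, giving −½ ln(0.284) = 0.629391.
1 − 2Q = 0.84, giving −¼ ln(0.84) = 0.043588.
d = 0.629391 + 0.043588 = 0.672979.
Under a molecular clock d = 2μt, so t = d/(2μ) = 0.672979 / (2 × 0.02) = 16.82 Myr.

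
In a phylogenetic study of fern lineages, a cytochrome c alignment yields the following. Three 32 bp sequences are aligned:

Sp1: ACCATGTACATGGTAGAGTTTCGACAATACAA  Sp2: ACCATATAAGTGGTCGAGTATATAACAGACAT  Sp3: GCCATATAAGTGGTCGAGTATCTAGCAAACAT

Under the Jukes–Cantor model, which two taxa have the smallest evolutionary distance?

Sp1–Sp2: 11/32 differ, p = 0.344, d = 0.460.
Sp1–Sp3: 11/32 differ, p = 0.344, d = 0.460.
Sp2–Sp3: 4/32 differ, p = 0.125, d = 0.137.
The smallest distance is between Sp2 and Sp3.

Sp2 and Sp3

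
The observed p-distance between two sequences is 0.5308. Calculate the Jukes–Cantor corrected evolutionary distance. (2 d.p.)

0.92

d = −(3/4) ln(1 − 4p/3) = −0.75 ln(1 − 0.707733) = −0.75 ln(0.292267)
  = −0.75 × (-1.230088) = 0.922566 substitutions/site.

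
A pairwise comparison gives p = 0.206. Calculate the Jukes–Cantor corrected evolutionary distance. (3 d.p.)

0.241

d = −(3/4) ln(1 − 4p/3) = −0.75 ln(1 − 0.274667) = −0.75 ln(0.725333)
  = −0.75 × (-0.321124) = 0.240843 substitutions/site.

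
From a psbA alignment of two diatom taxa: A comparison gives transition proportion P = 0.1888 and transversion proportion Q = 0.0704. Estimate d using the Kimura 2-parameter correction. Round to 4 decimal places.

0.3350

Under the Kimura two-parameter model, d = −½ ln(1 − 2P − Q) − ¼ ln(1 − 2Q).
1 − 2P − Q = 0.552, giving −½ ln(0.552) = 0.297104.
1 − 2Q = 0.8592, giving −¼ ln(0.8592) = 0.037938.
d = 0.297104 + 0.037938 = 0.335042.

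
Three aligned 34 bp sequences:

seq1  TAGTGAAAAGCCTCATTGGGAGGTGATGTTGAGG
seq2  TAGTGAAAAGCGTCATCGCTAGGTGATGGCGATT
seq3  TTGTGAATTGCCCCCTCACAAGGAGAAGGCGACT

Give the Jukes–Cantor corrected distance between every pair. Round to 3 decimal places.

d(seq1,seq2) = 0.282, d(seq1,seq3) = 0.665, d(seq2,seq3) = 0.423

seq1–seq2: 8/34 sites differ → p ≈ 0.235294, d = −0.75 ln(1 − 0.313725) = 0.282358 ≈ 0.282.
seq1–seq3: 15/34 sites differ → p ≈ 0.441176, d = −0.75 ln(1 − 0.588235) = 0.665477 ≈ 0.665.
seq2–seq3: 11/34 sites differ → p ≈ 0.323529, d = −0.75 ln(1 − 0.431372) = 0.423397 ≈ 0.423.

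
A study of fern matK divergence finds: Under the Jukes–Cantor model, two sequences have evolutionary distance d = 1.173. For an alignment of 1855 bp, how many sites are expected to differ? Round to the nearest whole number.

Invert JC69: p = (3/4)(1 − e^(−4d/3)) = 0.75 × (1 − e^(-1.564)) = 0.75 × (1 − 0.209297) = 0.593027.
Expected differing sites = pL ≈ 0.593027 × 1855 = 1100.065085 ≈ 1100.

1100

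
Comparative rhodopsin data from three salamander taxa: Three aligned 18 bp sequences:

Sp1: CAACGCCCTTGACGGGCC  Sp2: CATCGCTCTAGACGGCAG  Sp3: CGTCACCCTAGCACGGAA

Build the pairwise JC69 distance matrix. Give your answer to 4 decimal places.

d(Sp1,Sp2) = 0.4408, d(Sp1,Sp3) = 0.8240, d(Sp2,Sp3) = 0.6735

Sp1–Sp2: 6/18 sites differ → p ≈ 0.333333, d = −0.75 ln(1 − 0.444444) = 0.440839 ≈ 0.4408.
Sp1–Sp3: 9/18 sites differ → p = 0.5, d = −0.75 ln(1 − 0.666667) = 0.823960 ≈ 0.8240.
Sp2–Sp3: 8/18 sites differ → p ≈ 0.444444, d = −0.75 ln(1 − 0.592592) = 0.673455 ≈ 0.6735.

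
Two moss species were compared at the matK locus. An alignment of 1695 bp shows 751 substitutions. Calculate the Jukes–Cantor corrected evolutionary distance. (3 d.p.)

p = 751/1695 ≈ 0.443068.
d = −(3/4) ln(1 − 4p/3) = −0.75 ln(1 − 0.590757) = −0.75 ln(0.409243)
  = −0.75 × (-0.893446) = 0.670085 substitutions/site.

0.670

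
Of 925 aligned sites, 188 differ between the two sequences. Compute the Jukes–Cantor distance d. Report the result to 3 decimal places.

0.237

p = 188/925 ≈ 0.203243.
d = −(3/4) ln(1 − 4p/3) = −0.75 ln(1 − 0.270991) = −0.75 ln(0.729009)
  = −0.75 × (-0.316069) = 0.237052 substitutions/site.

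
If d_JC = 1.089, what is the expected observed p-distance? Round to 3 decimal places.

0.574

p = (3/4)(1 − e^(−4d/3)) = 0.75 × (1 − e^(-1.452)) = 0.75 × (1 − 0.234102) = 0.574424.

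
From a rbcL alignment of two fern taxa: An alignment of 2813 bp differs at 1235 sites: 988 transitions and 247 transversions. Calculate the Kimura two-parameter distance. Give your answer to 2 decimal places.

P = 988/2813 ≈ 0.351226 and Q = 247/2813 ≈ 0.087807.
Under the Kimura two-parameter model, d = −½ ln(1 − 2P − Q) − ¼ ln(1 − 2Q).
1 − 2P − Q = 0.209741, giving −½ ln(0.209741) = 0.780941.
1 − 2Q = 0.824386, giving −¼ ln(0.824386) = 0.048279.
d = 0.780941 + 0.048279 = 0.829220.

0.83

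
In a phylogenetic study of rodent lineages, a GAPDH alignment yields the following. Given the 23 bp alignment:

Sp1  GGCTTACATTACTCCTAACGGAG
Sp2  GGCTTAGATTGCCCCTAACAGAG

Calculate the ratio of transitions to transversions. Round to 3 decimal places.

3.000

Transitions are A↔G and C↔T; transversions are all other mismatches.
Transitions: 3. Transversions: 1.
R = 3/1 = 3.000.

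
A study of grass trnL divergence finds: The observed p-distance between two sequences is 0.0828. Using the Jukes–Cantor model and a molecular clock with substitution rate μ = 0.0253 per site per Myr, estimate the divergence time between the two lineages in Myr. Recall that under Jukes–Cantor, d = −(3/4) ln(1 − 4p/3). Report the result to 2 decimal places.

d = −(3/4) ln(1 − 4p/3) = −0.75 ln(1 − 0.1104) = −0.75 ln(0.8896)
  = −0.75 × (-0.116983) = 0.087737 substitutions/site.
Under a molecular clock d = 2μt, so t = d/(2μ) = 0.087737 / (2 × 0.0253) = 1.73 Myr.

1.73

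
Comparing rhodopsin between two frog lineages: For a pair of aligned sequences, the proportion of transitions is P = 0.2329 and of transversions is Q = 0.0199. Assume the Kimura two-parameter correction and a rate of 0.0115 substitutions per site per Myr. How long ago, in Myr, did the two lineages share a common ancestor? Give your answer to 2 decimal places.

Under the Kimura two-parameter model, d = −½ ln(1 − 2P − Q) − ¼ ln(1 − 2Q).
1 − 2P − Q = 0.5143, giving −½ ln(0.5143) = 0.332474.
1 − 2Q = 0.9602, giving −¼ ln(0.9602) = 0.010153.
d = 0.332474 + 0.010153 = 0.342627.
Under a molecular clock d = 2μt, so t = d/(2μ) = 0.342627 / (2 × 0.0115) = 14.90 Myr.

14.90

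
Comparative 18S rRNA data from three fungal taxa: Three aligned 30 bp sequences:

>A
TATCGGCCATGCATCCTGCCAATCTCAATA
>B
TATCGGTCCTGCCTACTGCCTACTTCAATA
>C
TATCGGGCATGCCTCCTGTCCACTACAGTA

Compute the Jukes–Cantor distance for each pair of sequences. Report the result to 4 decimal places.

A–B: 7/30 sites differ → p ≈ 0.233333, d = −0.75 ln(1 − 0.311111) = 0.279506 ≈ 0.2795.
A–C: 8/30 sites differ → p ≈ 0.266667, d = −0.75 ln(1 − 0.355556) = 0.329526 ≈ 0.3295.
B–C: 7/30 sites differ → p ≈ 0.233333, d = −0.75 ln(1 − 0.311111) = 0.279506 ≈ 0.2795.

d(A,B) = 0.2795, d(A,C) = 0.3295, d(B,C) = 0.2795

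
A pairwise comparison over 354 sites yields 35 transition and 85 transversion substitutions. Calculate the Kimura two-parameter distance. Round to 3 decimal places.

0.452

P = 35/354 ≈ 0.09887 and Q = 85/354 ≈ 0.240113.
Under the Kimura two-parameter model, d = −½ ln(1 − 2P − Q) − ¼ ln(1 − 2Q).
1 − 2P − Q = 0.562147, giving −½ ln(0.562147) = 0.287996.
1 − 2Q = 0.519774, giving −¼ ln(0.519774) = 0.163590.
d = 0.287996 + 0.163590 = 0.451586.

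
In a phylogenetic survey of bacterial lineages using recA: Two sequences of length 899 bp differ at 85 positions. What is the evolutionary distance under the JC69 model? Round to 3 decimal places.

p = 85/899 ≈ 0.094549.
d = −(3/4) ln(1 − 4p/3) = −0.75 ln(1 − 0.126065) = −0.75 ln(0.873935)
  = −0.75 × (-0.134749) = 0.101062 substitutions/site.

0.101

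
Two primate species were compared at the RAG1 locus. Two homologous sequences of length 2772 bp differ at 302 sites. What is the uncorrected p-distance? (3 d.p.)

p = 302/2772 = 0.108946… ≈ 0.109 (to 3 d.p.).

0.109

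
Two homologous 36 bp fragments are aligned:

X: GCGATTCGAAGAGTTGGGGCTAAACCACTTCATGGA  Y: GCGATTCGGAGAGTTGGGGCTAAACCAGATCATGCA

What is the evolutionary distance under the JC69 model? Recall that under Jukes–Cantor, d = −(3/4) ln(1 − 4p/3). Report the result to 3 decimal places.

The sequences differ at 4 of 36 sites (9, 28, 29, 35), so p = 4/36 ≈ 0.111111.
d = −(3/4) ln(1 − 4p/3) = −0.75 ln(1 − 0.148148) = −0.75 ln(0.851852)
  = −0.75 × (-0.160342) = 0.120257 substitutions/site.

0.120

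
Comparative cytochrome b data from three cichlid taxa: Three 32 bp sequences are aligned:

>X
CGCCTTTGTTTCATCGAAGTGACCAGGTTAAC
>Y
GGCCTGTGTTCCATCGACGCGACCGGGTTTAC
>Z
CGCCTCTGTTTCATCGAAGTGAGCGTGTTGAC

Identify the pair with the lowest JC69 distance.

X and Z

X–Y: 7/32 differ, p = 0.219, d = 0.259.
X–Z: 5/32 differ, p = 0.156, d = 0.175.
Y–Z: 8/32 differ, p = 0.250, d = 0.304.
The smallest distance is between X and Z.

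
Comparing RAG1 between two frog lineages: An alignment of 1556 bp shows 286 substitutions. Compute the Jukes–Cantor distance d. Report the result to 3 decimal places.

0.211

p = 286/1556 ≈ 0.183805.
d = −(3/4) ln(1 − 4p/3) = −0.75 ln(1 − 0.245073) = −0.75 ln(0.754927)
  = −0.75 × (-0.281134) = 0.210851 substitutions/site.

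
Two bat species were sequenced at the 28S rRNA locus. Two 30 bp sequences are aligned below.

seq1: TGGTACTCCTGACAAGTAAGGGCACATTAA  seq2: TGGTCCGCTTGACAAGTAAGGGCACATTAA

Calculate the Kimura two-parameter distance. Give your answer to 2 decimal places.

Of 30 sites, 1 differences are transitions and 2 are transversions, so P = 1/30 ≈ 0.033333 and Q = 2/30 ≈ 0.066667.
Under the Kimura two-parameter model, d = −½ ln(1 − 2P − Q) − ¼ ln(1 − 2Q).
1 − 2P − Q = 0.866667, giving −½ ln(0.866667) = 0.071550.
1 − 2Q = 0.866666, giving −¼ ln(0.866666) = 0.035775.
d = 0.071550 + 0.035775 = 0.107325.

0.11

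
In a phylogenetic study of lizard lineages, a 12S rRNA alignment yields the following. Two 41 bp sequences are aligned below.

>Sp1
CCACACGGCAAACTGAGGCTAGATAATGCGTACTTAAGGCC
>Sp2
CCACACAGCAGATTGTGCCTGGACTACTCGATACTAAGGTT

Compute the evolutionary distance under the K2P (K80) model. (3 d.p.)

Of 41 sites, 9 differences are transitions and 7 are transversions, so P = 9/41 ≈ 0.219512 and Q = 7/41 ≈ 0.170732.
Under the Kimura two-parameter model, d = −½ ln(1 − 2P − Q) − ¼ ln(1 − 2Q).
1 − 2P − Q = 0.390244, giving −½ ln(0.390244) = 0.470492.
1 − 2Q = 0.658536, giving −¼ ln(0.658536) = 0.104434.
d = 0.470492 + 0.104434 = 0.574926.

0.575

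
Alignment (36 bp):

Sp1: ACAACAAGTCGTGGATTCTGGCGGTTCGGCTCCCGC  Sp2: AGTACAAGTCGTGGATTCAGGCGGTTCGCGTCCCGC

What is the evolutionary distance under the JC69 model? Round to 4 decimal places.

The sequences differ at 5 of 36 sites (2, 3, 19, 29, 30), so p = 5/36 ≈ 0.138889.
d = −(3/4) ln(1 − 4p/3) = −0.75 ln(1 − 0.185185) = −0.75 ln(0.814815)
  = −0.75 × (-0.204794) = 0.153596 substitutions/site.

0.1536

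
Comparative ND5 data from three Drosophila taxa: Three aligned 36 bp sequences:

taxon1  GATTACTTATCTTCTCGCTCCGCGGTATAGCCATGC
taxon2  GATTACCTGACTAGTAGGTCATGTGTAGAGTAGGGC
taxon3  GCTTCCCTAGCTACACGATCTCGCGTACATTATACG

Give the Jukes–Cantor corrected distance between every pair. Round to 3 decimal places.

d(taxon1,taxon2) = 0.673, d(taxon1,taxon3) = 0.912, d(taxon2,taxon3) = 0.745

taxon1–taxon2: 16/36 sites differ → p ≈ 0.444444, d = −0.75 ln(1 − 0.592592) = 0.673455 ≈ 0.673.
taxon1–taxon3: 19/36 sites differ → p ≈ 0.527778, d = −0.75 ln(1 − 0.703704) = 0.912297 ≈ 0.912.
taxon2–taxon3: 17/36 sites differ → p ≈ 0.472222, d = −0.75 ln(1 − 0.629629) = 0.744938 ≈ 0.745.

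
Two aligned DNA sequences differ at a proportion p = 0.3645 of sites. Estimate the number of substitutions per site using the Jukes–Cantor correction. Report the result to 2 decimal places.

0.50

d = −(3/4) ln(1 − 4p/3) = −0.75 ln(1 − 0.486) = −0.75 ln(0.514)
  = −0.75 × (-0.665532) = 0.499149 substitutions/site.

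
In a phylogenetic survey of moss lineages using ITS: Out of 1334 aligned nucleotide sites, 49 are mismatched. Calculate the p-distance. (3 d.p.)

0.037

p = 49/1334 = 0.036731… ≈ 0.037 (to 3 d.p.).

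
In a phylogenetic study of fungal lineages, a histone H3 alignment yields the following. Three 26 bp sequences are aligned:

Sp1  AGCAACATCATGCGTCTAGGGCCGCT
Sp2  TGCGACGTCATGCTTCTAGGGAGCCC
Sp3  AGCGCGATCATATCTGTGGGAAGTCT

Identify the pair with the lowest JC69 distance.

Sp1–Sp2: 8/26 differ, p = 0.308, d = 0.396.
Sp1–Sp3: 12/26 differ, p = 0.462, d = 0.717.
Sp2–Sp3: 12/26 differ, p = 0.462, d = 0.717.
The smallest distance is between Sp1 and Sp2.

Sp1 and Sp2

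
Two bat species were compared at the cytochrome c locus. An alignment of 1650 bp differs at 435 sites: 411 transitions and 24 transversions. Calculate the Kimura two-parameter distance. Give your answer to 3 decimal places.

0.367

P = 411/1650 ≈ 0.249091 and Q = 24/1650 ≈ 0.014545.
Under the Kimura two-parameter model, d = −½ ln(1 − 2P − Q) − ¼ ln(1 − 2Q).
1 − 2P − Q = 0.487273, giving −½ ln(0.487273) = 0.359465.
1 − 2Q = 0.97091, giving −¼ ln(0.97091) = 0.007380.
d = 0.359465 + 0.007380 = 0.366845.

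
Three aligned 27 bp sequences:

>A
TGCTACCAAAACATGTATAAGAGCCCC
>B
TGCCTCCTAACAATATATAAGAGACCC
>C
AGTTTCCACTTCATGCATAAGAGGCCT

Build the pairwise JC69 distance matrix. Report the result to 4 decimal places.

A–B: 7/27 sites differ → p ≈ 0.259259, d = −0.75 ln(1 − 0.345679) = 0.318118 ≈ 0.3181.
A–C: 9/27 sites differ → p ≈ 0.333333, d = −0.75 ln(1 − 0.444444) = 0.440839 ≈ 0.4408.
B–C: 12/27 sites differ → p ≈ 0.444444, d = −0.75 ln(1 − 0.592592) = 0.673455 ≈ 0.6735.

d(A,B) = 0.3181, d(A,C) = 0.4408, d(B,C) = 0.6735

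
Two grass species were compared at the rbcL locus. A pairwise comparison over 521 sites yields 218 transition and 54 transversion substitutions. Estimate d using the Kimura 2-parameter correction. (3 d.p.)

1.469

P = 218/521 ≈ 0.418426 and Q = 54/521 ≈ 0.103647.
Under the Kimura two-parameter model, d = −½ ln(1 − 2P − Q) − ¼ ln(1 − 2Q).
1 − 2P − Q = 0.059501, giving −½ ln(0.059501) = 1.410881.
1 − 2Q = 0.792706, giving −¼ ln(0.792706) = 0.058076.
d = 1.410881 + 0.058076 = 1.468957.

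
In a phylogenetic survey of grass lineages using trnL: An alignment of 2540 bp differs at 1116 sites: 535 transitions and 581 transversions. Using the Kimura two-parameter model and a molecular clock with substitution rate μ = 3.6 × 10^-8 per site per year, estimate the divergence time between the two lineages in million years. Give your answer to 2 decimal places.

P = 535/2540 ≈ 0.21063 and Q = 581/2540 ≈ 0.22874.
Under the Kimura two-parameter model, d = −½ ln(1 − 2P − Q) − ¼ ln(1 − 2Q).
1 − 2P − Q = 0.35, giving −½ ln(0.35) = 0.524911.
1 − 2Q = 0.54252, giving −¼ ln(0.54252) = 0.152883.
d = 0.524911 + 0.152883 = 0.677794.
Under a molecular clock d = 2μt, so t = d/(2μ) = 0.677794 / (2 × 3.6 × 10^-8) = 9.41 million years.

9.41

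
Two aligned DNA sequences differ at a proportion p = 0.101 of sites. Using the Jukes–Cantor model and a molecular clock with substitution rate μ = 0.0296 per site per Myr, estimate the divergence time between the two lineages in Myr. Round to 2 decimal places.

d = −(3/4) ln(1 − 4p/3) = −0.75 ln(1 − 0.134667) = −0.75 ln(0.865333)
  = −0.75 × (-0.144641) = 0.108481 substitutions/site.
Under a molecular clock d = 2μt, so t = d/(2μ) = 0.108481 / (2 × 0.0296) = 1.83 Myr.

1.83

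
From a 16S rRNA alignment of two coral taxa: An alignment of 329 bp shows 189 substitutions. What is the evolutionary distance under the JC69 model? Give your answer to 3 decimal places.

p = 189/329 ≈ 0.574468.
d = −(3/4) ln(1 − 4p/3) = −0.75 ln(1 − 0.765957) = −0.75 ln(0.234043)
  = −0.75 × (-1.452250) = 1.089188 substitutions/site.

1.089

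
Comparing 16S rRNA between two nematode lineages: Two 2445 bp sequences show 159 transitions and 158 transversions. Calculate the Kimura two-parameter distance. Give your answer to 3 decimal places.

P = 159/2445 ≈ 0.065031 and Q = 158/2445 ≈ 0.064622.
Under the Kimura two-parameter model, d = −½ ln(1 − 2P − Q) − ¼ ln(1 − 2Q).
1 − 2P − Q = 0.805316, giving −½ ln(0.805316) = 0.108260.
1 − 2Q = 0.870756, giving −¼ ln(0.870756) = 0.034598.
d = 0.108260 + 0.034598 = 0.142858.

0.143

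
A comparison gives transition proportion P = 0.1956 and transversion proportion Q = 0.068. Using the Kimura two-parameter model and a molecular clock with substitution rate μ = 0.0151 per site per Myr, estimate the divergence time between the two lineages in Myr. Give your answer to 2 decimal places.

Under the Kimura two-parameter model, d = −½ ln(1 − 2P − Q) − ¼ ln(1 − 2Q).
1 − 2P − Q = 0.5408, giving −½ ln(0.5408) = 0.307353.
1 − 2Q = 0.864, giving −¼ ln(0.864) = 0.036546.
d = 0.307353 + 0.036546 = 0.343899.
Under a molecular clock d = 2μt, so t = d/(2μ) = 0.343899 / (2 × 0.0151) = 11.39 Myr.

11.39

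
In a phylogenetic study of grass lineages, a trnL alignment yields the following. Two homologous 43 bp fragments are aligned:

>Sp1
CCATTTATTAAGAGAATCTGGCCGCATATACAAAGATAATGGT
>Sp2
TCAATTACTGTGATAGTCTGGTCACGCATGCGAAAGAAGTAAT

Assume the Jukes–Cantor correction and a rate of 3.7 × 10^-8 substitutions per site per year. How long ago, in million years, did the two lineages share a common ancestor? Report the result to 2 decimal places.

9.02

The sequences differ at 19 of 43 sites, so p = 19/43 ≈ 0.44186.
d = −(3/4) ln(1 − 4p/3) = −0.75 ln(1 − 0.589147) = −0.75 ln(0.410853)
  = −0.75 × (-0.889520) = 0.667140 substitutions/site.
Under a molecular clock d = 2μt, so t = d/(2μ) = 0.667140 / (2 × 3.7 × 10^-8) = 9.02 million years.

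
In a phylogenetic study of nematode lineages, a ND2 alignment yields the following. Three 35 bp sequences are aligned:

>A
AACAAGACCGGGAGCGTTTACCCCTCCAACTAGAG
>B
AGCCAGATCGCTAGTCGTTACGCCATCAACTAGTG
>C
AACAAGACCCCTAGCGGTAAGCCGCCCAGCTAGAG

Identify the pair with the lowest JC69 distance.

A–B: 12/35 differ, p = 0.343, d = 0.458.
A–C: 9/35 differ, p = 0.257, d = 0.315.
B–C: 14/35 differ, p = 0.400, d = 0.572.
The smallest distance is between A and C.

A and C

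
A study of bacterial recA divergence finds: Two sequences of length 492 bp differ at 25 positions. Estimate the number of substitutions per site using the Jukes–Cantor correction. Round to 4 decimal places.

p = 25/492 ≈ 0.050813.
d = −(3/4) ln(1 − 4p/3) = −0.75 ln(1 − 0.067751) = −0.75 ln(0.932249)
  = −0.75 × (-0.070155) = 0.052616 substitutions/site.

0.0526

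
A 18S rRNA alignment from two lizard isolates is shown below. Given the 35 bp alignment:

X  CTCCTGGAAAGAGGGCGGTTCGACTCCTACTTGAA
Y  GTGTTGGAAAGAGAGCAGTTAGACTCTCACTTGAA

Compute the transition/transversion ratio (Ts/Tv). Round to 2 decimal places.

Transitions are A↔G and C↔T; transversions are all other mismatches.
Transitions: 5. Transversions: 3.
R = 5/3 = 1.666666… ≈ 1.67 (to 2 d.p.).

1.67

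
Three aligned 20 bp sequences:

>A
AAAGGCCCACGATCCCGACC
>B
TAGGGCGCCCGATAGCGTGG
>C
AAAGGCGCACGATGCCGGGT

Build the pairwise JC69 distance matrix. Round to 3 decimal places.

A–B: 9/20 sites differ → p = 0.45, d = −0.75 ln(1 − 0.6) = 0.687218 ≈ 0.687.
A–C: 5/20 sites differ → p = 0.25, d = −0.75 ln(1 − 0.333333) = 0.304098 ≈ 0.304.
B–C: 7/20 sites differ → p = 0.35, d = −0.75 ln(1 − 0.466667) = 0.471457 ≈ 0.471.

d(A,B) = 0.687, d(A,C) = 0.304, d(B,C) = 0.471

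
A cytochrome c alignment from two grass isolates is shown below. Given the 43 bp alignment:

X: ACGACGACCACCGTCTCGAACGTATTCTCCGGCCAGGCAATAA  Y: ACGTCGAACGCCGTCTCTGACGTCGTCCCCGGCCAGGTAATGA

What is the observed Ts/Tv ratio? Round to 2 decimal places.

1.00

Transitions are A↔G and C↔T; transversions are all other mismatches.
Transitions: 5. Transversions: 5.
R = 5/5 = 1.00.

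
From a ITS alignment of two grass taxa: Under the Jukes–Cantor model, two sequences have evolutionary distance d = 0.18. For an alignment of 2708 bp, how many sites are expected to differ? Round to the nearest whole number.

433

Invert JC69: p = (3/4)(1 − e^(−4d/3)) = 0.75 × (1 − e^(-0.24)) = 0.75 × (1 − 0.786628) = 0.160029.
Expected differing sites = pL ≈ 0.160029 × 2708 = 433.358532 ≈ 433.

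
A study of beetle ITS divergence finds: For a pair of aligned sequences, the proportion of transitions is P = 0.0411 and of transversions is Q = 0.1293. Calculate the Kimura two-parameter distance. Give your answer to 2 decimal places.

Under the Kimura two-parameter model, d = −½ ln(1 − 2P − Q) − ¼ ln(1 − 2Q).
1 − 2P − Q = 0.7885, giving −½ ln(0.7885) = 0.118811.
1 − 2Q = 0.7414, giving −¼ ln(0.7414) = 0.074804.
d = 0.118811 + 0.074804 = 0.193615.

0.19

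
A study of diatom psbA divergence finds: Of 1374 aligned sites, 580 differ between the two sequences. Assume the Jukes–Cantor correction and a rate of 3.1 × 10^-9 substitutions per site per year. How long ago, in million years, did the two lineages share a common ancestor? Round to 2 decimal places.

p = 580/1374 ≈ 0.422125.
d = −(3/4) ln(1 − 4p/3) = −0.75 ln(1 − 0.562833) = −0.75 ln(0.437167)
  = −0.75 × (-0.827440) = 0.620580 substitutions/site.
Under a molecular clock d = 2μt, so t = d/(2μ) = 0.620580 / (2 × 3.1 × 10^-9) = 100.09 million years.

100.09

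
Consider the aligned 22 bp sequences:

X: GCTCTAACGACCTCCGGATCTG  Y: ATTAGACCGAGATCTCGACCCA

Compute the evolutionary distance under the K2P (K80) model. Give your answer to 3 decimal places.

Of 22 sites, 6 differences are transitions and 6 are transversions, so P = 6/22 ≈ 0.272727 and Q = 6/22 ≈ 0.272727.
Under the Kimura two-parameter model, d = −½ ln(1 − 2P − Q) − ¼ ln(1 − 2Q).
1 − 2P − Q = 0.181819, giving −½ ln(0.181819) = 0.852372.
1 − 2Q = 0.454546, giving −¼ ln(0.454546) = 0.197114.
d = 0.852372 + 0.197114 = 1.049486.

1.049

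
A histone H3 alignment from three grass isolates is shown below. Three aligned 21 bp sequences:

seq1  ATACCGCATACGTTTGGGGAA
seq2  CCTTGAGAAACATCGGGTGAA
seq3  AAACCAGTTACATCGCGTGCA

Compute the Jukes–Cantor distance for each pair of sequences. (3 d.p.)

seq1–seq2: 12/21 sites differ → p ≈ 0.571429, d = −0.75 ln(1 − 0.761905) = 1.076314 ≈ 1.076.
seq1–seq3: 10/21 sites differ → p ≈ 0.47619, d = −0.75 ln(1 − 0.63492) = 0.755729 ≈ 0.756.
seq2–seq3: 9/21 sites differ → p ≈ 0.428571, d = −0.75 ln(1 − 0.571428) = 0.635472 ≈ 0.635.

d(seq1,seq2) = 1.076, d(seq1,seq3) = 0.756, d(seq2,seq3) = 0.635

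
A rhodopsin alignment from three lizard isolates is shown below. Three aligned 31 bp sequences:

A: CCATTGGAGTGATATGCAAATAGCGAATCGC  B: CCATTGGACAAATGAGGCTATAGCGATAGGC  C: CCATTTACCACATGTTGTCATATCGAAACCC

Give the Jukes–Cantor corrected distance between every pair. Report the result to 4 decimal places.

d(A,B) = 0.4806, d(A,C) = 0.6913, d(B,C) = 0.5445

A–B: 11/31 sites differ → p ≈ 0.354839, d = −0.75 ln(1 − 0.473119) = 0.480585 ≈ 0.4806.
A–C: 14/31 sites differ → p ≈ 0.451613, d = −0.75 ln(1 − 0.602151) = 0.691262 ≈ 0.6913.
B–C: 12/31 sites differ → p ≈ 0.387097, d = −0.75 ln(1 − 0.516129) = 0.544453 ≈ 0.5445.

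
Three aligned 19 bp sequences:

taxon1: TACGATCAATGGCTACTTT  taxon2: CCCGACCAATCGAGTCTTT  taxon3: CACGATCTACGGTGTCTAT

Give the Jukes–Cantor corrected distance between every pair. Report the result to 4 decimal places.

d(taxon1,taxon2) = 0.5068, d(taxon1,taxon3) = 0.5068, d(taxon2,taxon3) = 0.5068

taxon1–taxon2: 7/19 sites differ → p ≈ 0.368421, d = −0.75 ln(1 − 0.491228) = 0.506816 ≈ 0.5068.
taxon1–taxon3: 7/19 sites differ → p ≈ 0.368421, d = −0.75 ln(1 − 0.491228) = 0.506816 ≈ 0.5068.
taxon2–taxon3: 7/19 sites differ → p ≈ 0.368421, d = −0.75 ln(1 − 0.491228) = 0.506816 ≈ 0.5068.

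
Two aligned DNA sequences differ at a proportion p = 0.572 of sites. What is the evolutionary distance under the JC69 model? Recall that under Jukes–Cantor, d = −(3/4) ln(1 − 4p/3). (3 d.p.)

d = −(3/4) ln(1 − 4p/3) = −0.75 ln(1 − 0.762667) = −0.75 ln(0.237333)
  = −0.75 × (-1.438291) = 1.078718 substitutions/site.

1.079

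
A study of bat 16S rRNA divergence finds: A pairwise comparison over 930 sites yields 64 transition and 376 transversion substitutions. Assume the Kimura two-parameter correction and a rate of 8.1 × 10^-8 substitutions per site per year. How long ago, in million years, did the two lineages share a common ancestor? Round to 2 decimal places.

4.96

P = 64/930 ≈ 0.068817 and Q = 376/930 ≈ 0.404301.
Under the Kimura two-parameter model, d = −½ ln(1 − 2P − Q) − ¼ ln(1 − 2Q).
1 − 2P − Q = 0.458065, giving −½ ln(0.458065) = 0.390372.
1 − 2Q = 0.191398, giving −¼ ln(0.191398) = 0.413350.
d = 0.390372 + 0.413350 = 0.803722.
Under a molecular clock d = 2μt, so t = d/(2μ) = 0.803722 / (2 × 8.1 × 10^-8) = 4.96 million years.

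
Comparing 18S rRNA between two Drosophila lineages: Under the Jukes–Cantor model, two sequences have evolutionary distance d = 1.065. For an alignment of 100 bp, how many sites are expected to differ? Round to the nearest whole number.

57

Invert JC69: p = (3/4)(1 − e^(−4d/3)) = 0.75 × (1 − e^(-1.42)) = 0.75 × (1 − 0.241714) = 0.568715.
Expected differing sites = pL ≈ 0.568715 × 100 = 56.8715 ≈ 57.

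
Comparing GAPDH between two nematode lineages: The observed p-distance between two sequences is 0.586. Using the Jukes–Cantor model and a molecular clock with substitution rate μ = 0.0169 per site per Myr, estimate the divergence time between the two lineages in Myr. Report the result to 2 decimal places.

d = −(3/4) ln(1 − 4p/3) = −0.75 ln(1 − 0.781333) = −0.75 ln(0.218667)
  = −0.75 × (-1.520205) = 1.140154 substitutions/site.
Under a molecular clock d = 2μt, so t = d/(2μ) = 1.140154 / (2 × 0.0169) = 33.73 Myr.

33.73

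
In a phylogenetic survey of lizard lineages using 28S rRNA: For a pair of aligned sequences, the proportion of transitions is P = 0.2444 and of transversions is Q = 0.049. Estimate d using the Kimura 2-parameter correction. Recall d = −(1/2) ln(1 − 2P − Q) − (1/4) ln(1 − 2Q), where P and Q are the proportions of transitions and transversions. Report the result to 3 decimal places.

Under the Kimura two-parameter model, d = −½ ln(1 − 2P − Q) − ¼ ln(1 − 2Q).
1 − 2P − Q = 0.4622, giving −½ ln(0.4622) = 0.385879.
1 − 2Q = 0.902, giving −¼ ln(0.902) = 0.025785.
d = 0.385879 + 0.025785 = 0.411664.

0.412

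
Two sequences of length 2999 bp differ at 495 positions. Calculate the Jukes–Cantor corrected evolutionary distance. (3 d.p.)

p = 495/2999 ≈ 0.165055.
d = −(3/4) ln(1 − 4p/3) = −0.75 ln(1 − 0.220073) = −0.75 ln(0.779927)
  = −0.75 × (-0.248555) = 0.186416 substitutions/site.

0.186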